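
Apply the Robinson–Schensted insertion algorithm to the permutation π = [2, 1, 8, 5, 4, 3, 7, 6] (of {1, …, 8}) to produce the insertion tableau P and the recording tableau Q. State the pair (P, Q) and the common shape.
P = [1, 3, 6] / [2, 4, 7] / [5] / [8];  Q = [1, 3, 7] / [2, 4, 8] / [5] / [6];  common shape = (3, 3, 1, 1)

Row-insert the values π_1, π_2, … into P one at a time, bumping the leftmost entry strictly greater than the inserted value down to the next row. The recording tableau Q records, in position (i, j), the step at which that cell was added to P.
  Insert 2 (step 1): P = [2];  Q = [1]
  Insert 1 (step 2): P = [1] / [2];  Q = [1] / [2]
  Insert 8 (step 3): P = [1, 8] / [2];  Q = [1, 3] / [2]
  Insert 5 (step 4): P = [1, 5] / [2, 8];  Q = [1, 3] / [2, 4]
  Insert 4 (step 5): P = [1, 4] / [2, 5] / [8];  Q = [1, 3] / [2, 4] / [5]
  Insert 3 (step 6): P = [1, 3] / [2, 4] / [5] / [8];  Q = [1, 3] / [2, 4] / [5] / [6]
  Insert 7 (step 7): P = [1, 3, 7] / [2, 4] / [5] / [8];  Q = [1, 3, 7] / [2, 4] / [5] / [6]
  Insert 6 (step 8): P = [1, 3, 6] / [2, 4, 7] / [5] / [8];  Q = [1, 3, 7] / [2, 4, 8] / [5] / [6]
Final shape: (3, 3, 1, 1).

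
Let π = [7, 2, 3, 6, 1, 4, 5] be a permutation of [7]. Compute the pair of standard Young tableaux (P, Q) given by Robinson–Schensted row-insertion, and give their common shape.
P = [1, 3, 4, 5] / [2, 6] / [7];  Q = [1, 3, 4, 7] / [2, 6] / [5];  common shape = (4, 2, 1)

Row-insert the values π_1, π_2, … into P one at a time, bumping the leftmost entry strictly greater than the inserted value down to the next row. The recording tableau Q records, in position (i, j), the step at which that cell was added to P.
  Insert 7 (step 1): P = [7];  Q = [1]
  Insert 2 (step 2): P = [2] / [7];  Q = [1] / [2]
  Insert 3 (step 3): P = [2, 3] / [7];  Q = [1, 3] / [2]
  Insert 6 (step 4): P = [2, 3, 6] / [7];  Q = [1, 3, 4] / [2]
  Insert 1 (step 5): P = [1, 3, 6] / [2] / [7];  Q = [1, 3, 4] / [2] / [5]
  Insert 4 (step 6): P = [1, 3, 4] / [2, 6] / [7];  Q = [1, 3, 4] / [2, 6] / [5]
  Insert 5 (step 7): P = [1, 3, 4, 5] / [2, 6] / [7];  Q = [1, 3, 4, 7] / [2, 6] / [5]
Final shape: (4, 2, 1).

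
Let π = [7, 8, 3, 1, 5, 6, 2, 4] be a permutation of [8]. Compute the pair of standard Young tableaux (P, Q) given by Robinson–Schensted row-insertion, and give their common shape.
P = [1, 2, 4] / [3, 5, 6] / [7, 8];  Q = [1, 2, 6] / [3, 5, 8] / [4, 7];  common shape = (3, 3, 2)

Row-insert the values π_1, π_2, … into P one at a time, bumping the leftmost entry strictly greater than the inserted value down to the next row. The recording tableau Q records, in position (i, j), the step at which that cell was added to P.
  Insert 7 (step 1): P = [7];  Q = [1]
  Insert 8 (step 2): P = [7, 8];  Q = [1, 2]
  Insert 3 (step 3): P = [3, 8] / [7];  Q = [1, 2] / [3]
  Insert 1 (step 4): P = [1, 8] / [3] / [7];  Q = [1, 2] / [3] / [4]
  Insert 5 (step 5): P = [1, 5] / [3, 8] / [7];  Q = [1, 2] / [3, 5] / [4]
  Insert 6 (step 6): P = [1, 5, 6] / [3, 8] / [7];  Q = [1, 2, 6] / [3, 5] / [4]
  Insert 2 (step 7): P = [1, 2, 6] / [3, 5] / [7, 8];  Q = [1, 2, 6] / [3, 5] / [4, 7]
  Insert 4 (step 8): P = [1, 2, 4] / [3, 5, 6] / [7, 8];  Q = [1, 2, 6] / [3, 5, 8] / [4, 7]
Final shape: (3, 3, 2).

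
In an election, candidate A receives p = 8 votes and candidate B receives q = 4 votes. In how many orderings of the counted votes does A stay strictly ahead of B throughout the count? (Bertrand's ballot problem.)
Strict-lead orderings = 165

Total orderings of the 12 votes with 8 for A: C(12, 8) = 495. By the Bertrand ballot formula (Cycle Lemma / reflection principle), the number of orderings in which A is strictly ahead of B throughout is (p − q)/(p + q) · C(p + q, p) = (8 − 4)/(8 + 4) · 495 = 165.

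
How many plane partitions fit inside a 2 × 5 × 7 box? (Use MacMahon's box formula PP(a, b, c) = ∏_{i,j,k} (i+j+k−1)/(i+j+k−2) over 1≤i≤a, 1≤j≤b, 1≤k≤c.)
PP(2, 5, 7) = 169884

Evaluate the triple product over i = 1..2, j = 1..5, k = 1..7. The factors are (2/1) · (3/2) · (4/3) · (5/4) · (6/5) · (7/6) · (8/7) · (3/2) · … (70 factors total). The numerators and denominators telescope so the product is an integer; carrying out the multiplication exactly gives PP(2, 5, 7) = 169884.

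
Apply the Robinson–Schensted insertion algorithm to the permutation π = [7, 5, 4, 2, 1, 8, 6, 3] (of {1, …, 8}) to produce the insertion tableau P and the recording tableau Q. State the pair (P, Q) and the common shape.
P = [1, 3] / [2, 6] / [4, 8] / [5] / [7];  Q = [1, 6] / [2, 7] / [3, 8] / [4] / [5];  common shape = (2, 2, 2, 1, 1)

Row-insert the values π_1, π_2, … into P one at a time, bumping the leftmost entry strictly greater than the inserted value down to the next row. The recording tableau Q records, in position (i, j), the step at which that cell was added to P.
  Insert 7 (step 1): P = [7];  Q = [1]
  Insert 5 (step 2): P = [5] / [7];  Q = [1] / [2]
  Insert 4 (step 3): P = [4] / [5] / [7];  Q = [1] / [2] / [3]
  Insert 2 (step 4): P = [2] / [4] / [5] / [7];  Q = [1] / [2] / [3] / [4]
  Insert 1 (step 5): P = [1] / [2] / [4] / [5] / [7];  Q = [1] / [2] / [3] / [4] / [5]
  Insert 8 (step 6): P = [1, 8] / [2] / [4] / [5] / [7];  Q = [1, 6] / [2] / [3] / [4] / [5]
  Insert 6 (step 7): P = [1, 6] / [2, 8] / [4] / [5] / [7];  Q = [1, 6] / [2, 7] / [3] / [4] / [5]
  Insert 3 (step 8): P = [1, 3] / [2, 6] / [4, 8] / [5] / [7];  Q = [1, 6] / [2, 7] / [3, 8] / [4] / [5]
Final shape: (2, 2, 2, 1, 1).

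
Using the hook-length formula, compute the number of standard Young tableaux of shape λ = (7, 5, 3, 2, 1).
# SYT of shape (7, 5, 3, 2, 1) = 13366080

Hook-length formula: f^λ = n! / Π hook(c), product over all cells c of the Young diagram. For λ = (7, 5, 3, 2, 1), n = 18 boxes. Hook lengths by row (left-to-right, top-to-bottom): [11, 9, 7, 5, 4, 2, 1]; [8, 6, 4, 2, 1]; [5, 3, 1]; [3, 1]; [1]. Product of hooks = 479001600. So f^λ = 18! / 479001600 = 6402373705728000 / 479001600 = 13366080.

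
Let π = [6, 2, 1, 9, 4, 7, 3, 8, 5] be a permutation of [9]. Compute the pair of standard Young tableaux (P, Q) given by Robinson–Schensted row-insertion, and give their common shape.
P = [1, 3, 5, 8] / [2, 4, 7] / [6, 9];  Q = [1, 4, 6, 8] / [2, 5, 9] / [3, 7];  common shape = (4, 3, 2)

Row-insert the values π_1, π_2, … into P one at a time, bumping the leftmost entry strictly greater than the inserted value down to the next row. The recording tableau Q records, in position (i, j), the step at which that cell was added to P.
  Insert 6 (step 1): P = [6];  Q = [1]
  Insert 2 (step 2): P = [2] / [6];  Q = [1] / [2]
  Insert 1 (step 3): P = [1] / [2] / [6];  Q = [1] / [2] / [3]
  Insert 9 (step 4): P = [1, 9] / [2] / [6];  Q = [1, 4] / [2] / [3]
  Insert 4 (step 5): P = [1, 4] / [2, 9] / [6];  Q = [1, 4] / [2, 5] / [3]
  Insert 7 (step 6): P = [1, 4, 7] / [2, 9] / [6];  Q = [1, 4, 6] / [2, 5] / [3]
  Insert 3 (step 7): P = [1, 3, 7] / [2, 4] / [6, 9];  Q = [1, 4, 6] / [2, 5] / [3, 7]
  Insert 8 (step 8): P = [1, 3, 7, 8] / [2, 4] / [6, 9];  Q = [1, 4, 6, 8] / [2, 5] / [3, 7]
  Insert 5 (step 9): P = [1, 3, 5, 8] / [2, 4, 7] / [6, 9];  Q = [1, 4, 6, 8] / [2, 5, 9] / [3, 7]
Final shape: (4, 3, 2).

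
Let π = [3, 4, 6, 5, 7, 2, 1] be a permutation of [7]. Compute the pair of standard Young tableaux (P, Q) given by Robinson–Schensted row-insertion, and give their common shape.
P = [1, 4, 5, 7] / [2] / [3] / [6];  Q = [1, 2, 3, 5] / [4] / [6] / [7];  common shape = (4, 1, 1, 1)

Row-insert the values π_1, π_2, … into P one at a time, bumping the leftmost entry strictly greater than the inserted value down to the next row. The recording tableau Q records, in position (i, j), the step at which that cell was added to P.
  Insert 3 (step 1): P = [3];  Q = [1]
  Insert 4 (step 2): P = [3, 4];  Q = [1, 2]
  Insert 6 (step 3): P = [3, 4, 6];  Q = [1, 2, 3]
  Insert 5 (step 4): P = [3, 4, 5] / [6];  Q = [1, 2, 3] / [4]
  Insert 7 (step 5): P = [3, 4, 5, 7] / [6];  Q = [1, 2, 3, 5] / [4]
  Insert 2 (step 6): P = [2, 4, 5, 7] / [3] / [6];  Q = [1, 2, 3, 5] / [4] / [6]
  Insert 1 (step 7): P = [1, 4, 5, 7] / [2] / [3] / [6];  Q = [1, 2, 3, 5] / [4] / [6] / [7]
Final shape: (4, 1, 1, 1).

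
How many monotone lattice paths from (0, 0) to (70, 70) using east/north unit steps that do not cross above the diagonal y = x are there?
C_70 = 1321422108420282270489942177190229544600

These NE paths below the diagonal are counted by the Catalan number C_n = (1/(n + 1)) · C(2n, n). For n = 70: C_70 = (1/71) · C(140, 70) = 93820969697840041204785894580506297666600/71 = 1321422108420282270489942177190229544600.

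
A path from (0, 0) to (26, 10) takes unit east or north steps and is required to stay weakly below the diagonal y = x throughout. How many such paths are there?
Number of paths = 160043576

By the reflection principle (André's argument), the number of monotone paths to (26, 10) with n ≤ m that never go above y = x is C(36, 26) − C(36, 27) = 254186856 − 94143280 = 160043576.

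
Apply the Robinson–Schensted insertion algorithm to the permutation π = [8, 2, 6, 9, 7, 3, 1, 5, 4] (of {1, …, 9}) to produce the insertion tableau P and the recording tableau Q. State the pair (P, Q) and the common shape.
P = [1, 3, 4] / [2, 5] / [6, 7] / [8, 9];  Q = [1, 3, 4] / [2, 5] / [6, 8] / [7, 9];  common shape = (3, 2, 2, 2)

Row-insert the values π_1, π_2, … into P one at a time, bumping the leftmost entry strictly greater than the inserted value down to the next row. The recording tableau Q records, in position (i, j), the step at which that cell was added to P.
  Insert 8 (step 1): P = [8];  Q = [1]
  Insert 2 (step 2): P = [2] / [8];  Q = [1] / [2]
  Insert 6 (step 3): P = [2, 6] / [8];  Q = [1, 3] / [2]
  Insert 9 (step 4): P = [2, 6, 9] / [8];  Q = [1, 3, 4] / [2]
  Insert 7 (step 5): P = [2, 6, 7] / [8, 9];  Q = [1, 3, 4] / [2, 5]
  Insert 3 (step 6): P = [2, 3, 7] / [6, 9] / [8];  Q = [1, 3, 4] / [2, 5] / [6]
  Insert 1 (step 7): P = [1, 3, 7] / [2, 9] / [6] / [8];  Q = [1, 3, 4] / [2, 5] / [6] / [7]
  Insert 5 (step 8): P = [1, 3, 5] / [2, 7] / [6, 9] / [8];  Q = [1, 3, 4] / [2, 5] / [6, 8] / [7]
  Insert 4 (step 9): P = [1, 3, 4] / [2, 5] / [6, 7] / [8, 9];  Q = [1, 3, 4] / [2, 5] / [6, 8] / [7, 9]
Final shape: (3, 2, 2, 2).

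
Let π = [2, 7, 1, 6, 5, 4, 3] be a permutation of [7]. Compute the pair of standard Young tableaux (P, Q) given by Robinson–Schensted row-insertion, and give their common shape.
P = [1, 3] / [2, 4] / [5] / [6] / [7];  Q = [1, 2] / [3, 4] / [5] / [6] / [7];  common shape = (2, 2, 1, 1, 1)

Row-insert the values π_1, π_2, … into P one at a time, bumping the leftmost entry strictly greater than the inserted value down to the next row. The recording tableau Q records, in position (i, j), the step at which that cell was added to P.
  Insert 2 (step 1): P = [2];  Q = [1]
  Insert 7 (step 2): P = [2, 7];  Q = [1, 2]
  Insert 1 (step 3): P = [1, 7] / [2];  Q = [1, 2] / [3]
  Insert 6 (step 4): P = [1, 6] / [2, 7];  Q = [1, 2] / [3, 4]
  Insert 5 (step 5): P = [1, 5] / [2, 6] / [7];  Q = [1, 2] / [3, 4] / [5]
  Insert 4 (step 6): P = [1, 4] / [2, 5] / [6] / [7];  Q = [1, 2] / [3, 4] / [5] / [6]
  Insert 3 (step 7): P = [1, 3] / [2, 4] / [5] / [6] / [7];  Q = [1, 2] / [3, 4] / [5] / [6] / [7]
Final shape: (2, 2, 1, 1, 1).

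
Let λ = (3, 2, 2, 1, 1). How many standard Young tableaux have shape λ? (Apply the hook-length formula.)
# SYT of shape (3, 2, 2, 1, 1) = 162

Hook-length formula: f^λ = n! / Π hook(c), product over all cells c of the Young diagram. For λ = (3, 2, 2, 1, 1), n = 9 boxes. Hook lengths by row (left-to-right, top-to-bottom): [7, 4, 1]; [5, 2]; [4, 1]; [2]; [1]. Product of hooks = 2240. So f^λ = 9! / 2240 = 362880 / 2240 = 162.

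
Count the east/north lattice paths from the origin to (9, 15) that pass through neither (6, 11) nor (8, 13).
Number of paths = 486642

Inclusion–exclusion. Total paths: C(24, 9) = 1307504. Through P₁: C(17, 6)·C(7, 3) = 433160. Through P₂: C(21, 8)·C(3, 1) = 610470. Since P₁ is strictly southwest of P₂, a monotone path through both must visit P₁ then P₂; paths through both = C(17, 6)·C(4, 2)·C(3, 1) = 222768. Avoid both = 1307504 − 433160 − 610470 + 222768 = 486642.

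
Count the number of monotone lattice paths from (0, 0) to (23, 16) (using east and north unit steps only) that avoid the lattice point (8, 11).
Number of paths = 36539437662

Total paths from (0, 0) to (23, 16): C(39, 23) = 37711260990. Paths through (8, 11): (paths (0, 0) → (8, 11)) × (paths (8, 11) → (23, 16)) = C(19, 8) · C(20, 15) = 75582 · 15504 = 1171823328. Avoidance count = 37711260990 − 1171823328 = 36539437662.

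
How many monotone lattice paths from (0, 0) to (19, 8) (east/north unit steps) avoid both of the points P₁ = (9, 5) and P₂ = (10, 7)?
Number of paths = 1513083

Inclusion–exclusion. Total paths: C(27, 19) = 2220075. Through P₁: C(14, 9)·C(13, 10) = 572572. Through P₂: C(17, 10)·C(10, 9) = 194480. Since P₁ is strictly southwest of P₂, a monotone path through both must visit P₁ then P₂; paths through both = C(14, 9)·C(3, 1)·C(10, 9) = 60060. Avoid both = 2220075 − 572572 − 194480 + 60060 = 1513083.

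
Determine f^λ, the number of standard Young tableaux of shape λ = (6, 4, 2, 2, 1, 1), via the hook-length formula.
# SYT of shape (6, 4, 2, 2, 1, 1) = 928746

Hook-length formula: f^λ = n! / Π hook(c), product over all cells c of the Young diagram. For λ = (6, 4, 2, 2, 1, 1), n = 16 boxes. Hook lengths by row (left-to-right, top-to-bottom): [11, 8, 5, 4, 2, 1]; [8, 5, 2, 1]; [5, 2]; [4, 1]; [2]; [1]. Product of hooks = 22528000. So f^λ = 16! / 22528000 = 20922789888000 / 22528000 = 928746.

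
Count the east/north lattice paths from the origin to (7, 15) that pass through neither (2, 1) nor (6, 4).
Number of paths = 134400

Inclusion–exclusion. Total paths: C(22, 7) = 170544. Through P₁: C(3, 2)·C(19, 5) = 34884. Through P₂: C(10, 6)·C(12, 1) = 2520. Since P₁ is strictly southwest of P₂, a monotone path through both must visit P₁ then P₂; paths through both = C(3, 2)·C(7, 4)·C(12, 1) = 1260. Avoid both = 170544 − 34884 − 2520 + 1260 = 134400.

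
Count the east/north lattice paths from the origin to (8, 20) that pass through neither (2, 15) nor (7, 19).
Number of paths = 1763945

Inclusion–exclusion. Total paths: C(28, 8) = 3108105. Through P₁: C(17, 2)·C(11, 6) = 62832. Through P₂: C(26, 7)·C(2, 1) = 1315600. Since P₁ is strictly southwest of P₂, a monotone path through both must visit P₁ then P₂; paths through both = C(17, 2)·C(9, 5)·C(2, 1) = 34272. Avoid both = 3108105 − 62832 − 1315600 + 34272 = 1763945.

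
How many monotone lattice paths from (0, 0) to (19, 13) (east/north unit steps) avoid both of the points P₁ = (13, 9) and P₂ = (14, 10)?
Number of paths = 188796104

Inclusion–exclusion. Total paths: C(32, 19) = 347373600. Through P₁: C(22, 13)·C(10, 6) = 104458200. Through P₂: C(24, 14)·C(8, 5) = 109830336. Since P₁ is strictly southwest of P₂, a monotone path through both must visit P₁ then P₂; paths through both = C(22, 13)·C(2, 1)·C(8, 5) = 55711040. Avoid both = 347373600 − 104458200 − 109830336 + 55711040 = 188796104.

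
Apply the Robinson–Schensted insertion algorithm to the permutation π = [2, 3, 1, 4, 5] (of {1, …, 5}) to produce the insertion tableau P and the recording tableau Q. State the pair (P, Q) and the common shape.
P = [1, 3, 4, 5] / [2];  Q = [1, 2, 4, 5] / [3];  common shape = (4, 1)

Row-insert the values π_1, π_2, … into P one at a time, bumping the leftmost entry strictly greater than the inserted value down to the next row. The recording tableau Q records, in position (i, j), the step at which that cell was added to P.
  Insert 2 (step 1): P = [2];  Q = [1]
  Insert 3 (step 2): P = [2, 3];  Q = [1, 2]
  Insert 1 (step 3): P = [1, 3] / [2];  Q = [1, 2] / [3]
  Insert 4 (step 4): P = [1, 3, 4] / [2];  Q = [1, 2, 4] / [3]
  Insert 5 (step 5): P = [1, 3, 4, 5] / [2];  Q = [1, 2, 4, 5] / [3]
Final shape: (4, 1).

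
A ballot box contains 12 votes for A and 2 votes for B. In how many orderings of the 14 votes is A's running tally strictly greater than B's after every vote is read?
Strict-lead orderings = 65

Total orderings of the 14 votes with 12 for A: C(14, 12) = 91. By the Bertrand ballot formula (Cycle Lemma / reflection principle), the number of orderings in which A is strictly ahead of B throughout is (p − q)/(p + q) · C(p + q, p) = (12 − 2)/(12 + 2) · 91 = 65.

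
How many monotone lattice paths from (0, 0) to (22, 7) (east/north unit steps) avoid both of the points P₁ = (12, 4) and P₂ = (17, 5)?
Number of paths = 716566

Inclusion–exclusion. Total paths: C(29, 22) = 1560780. Through P₁: C(16, 12)·C(13, 10) = 520520. Through P₂: C(22, 17)·C(7, 5) = 553014. Since P₁ is strictly southwest of P₂, a monotone path through both must visit P₁ then P₂; paths through both = C(16, 12)·C(6, 5)·C(7, 5) = 229320. Avoid both = 1560780 − 520520 − 553014 + 229320 = 716566.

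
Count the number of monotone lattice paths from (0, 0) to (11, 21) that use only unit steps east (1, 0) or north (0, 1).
Number of paths = 129024480

A monotone lattice path from (0, 0) to (11, 21) consists of 11 east steps and 21 north steps in some order, so it is determined by which 11 of the 32 steps are east. The count is C(32, 11) = 129024480.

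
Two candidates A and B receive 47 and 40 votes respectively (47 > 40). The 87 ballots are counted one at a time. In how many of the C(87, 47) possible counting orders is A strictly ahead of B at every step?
Strict-lead orderings = 803686679499827830645260

Total orderings of the 87 votes with 47 for A: C(87, 47) = 9988677302355003038019660. By the Bertrand ballot formula (Cycle Lemma / reflection principle), the number of orderings in which A is strictly ahead of B throughout is (p − q)/(p + q) · C(p + q, p) = (47 − 40)/(47 + 40) · 9988677302355003038019660 = 803686679499827830645260.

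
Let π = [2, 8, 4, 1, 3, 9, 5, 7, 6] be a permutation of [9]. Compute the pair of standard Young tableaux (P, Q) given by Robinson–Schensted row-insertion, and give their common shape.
P = [1, 3, 5, 6] / [2, 4, 7] / [8, 9];  Q = [1, 2, 6, 8] / [3, 5, 7] / [4, 9];  common shape = (4, 3, 2)

Row-insert the values π_1, π_2, … into P one at a time, bumping the leftmost entry strictly greater than the inserted value down to the next row. The recording tableau Q records, in position (i, j), the step at which that cell was added to P.
  Insert 2 (step 1): P = [2];  Q = [1]
  Insert 8 (step 2): P = [2, 8];  Q = [1, 2]
  Insert 4 (step 3): P = [2, 4] / [8];  Q = [1, 2] / [3]
  Insert 1 (step 4): P = [1, 4] / [2] / [8];  Q = [1, 2] / [3] / [4]
  Insert 3 (step 5): P = [1, 3] / [2, 4] / [8];  Q = [1, 2] / [3, 5] / [4]
  Insert 9 (step 6): P = [1, 3, 9] / [2, 4] / [8];  Q = [1, 2, 6] / [3, 5] / [4]
  Insert 5 (step 7): P = [1, 3, 5] / [2, 4, 9] / [8];  Q = [1, 2, 6] / [3, 5, 7] / [4]
  Insert 7 (step 8): P = [1, 3, 5, 7] / [2, 4, 9] / [8];  Q = [1, 2, 6, 8] / [3, 5, 7] / [4]
  Insert 6 (step 9): P = [1, 3, 5, 6] / [2, 4, 7] / [8, 9];  Q = [1, 2, 6, 8] / [3, 5, 7] / [4, 9]
Final shape: (4, 3, 2).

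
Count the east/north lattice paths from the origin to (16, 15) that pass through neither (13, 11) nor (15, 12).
Number of paths = 173593443

Inclusion–exclusion. Total paths: C(31, 16) = 300540195. Through P₁: C(24, 13)·C(7, 3) = 87365040. Through P₂: C(27, 15)·C(4, 1) = 69535440. Since P₁ is strictly southwest of P₂, a monotone path through both must visit P₁ then P₂; paths through both = C(24, 13)·C(3, 2)·C(4, 1) = 29953728. Avoid both = 300540195 − 87365040 − 69535440 + 29953728 = 173593443.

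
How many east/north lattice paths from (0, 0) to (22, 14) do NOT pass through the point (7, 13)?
Number of paths = 3795056880

Total paths from (0, 0) to (22, 14): C(36, 22) = 3796297200. Paths through (7, 13): (paths (0, 0) → (7, 13)) × (paths (7, 13) → (22, 14)) = C(20, 7) · C(16, 15) = 77520 · 16 = 1240320. Avoidance count = 3796297200 − 1240320 = 3795056880.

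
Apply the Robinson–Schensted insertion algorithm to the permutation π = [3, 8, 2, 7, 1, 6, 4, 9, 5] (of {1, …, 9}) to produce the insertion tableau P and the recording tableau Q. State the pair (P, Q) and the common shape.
P = [1, 4, 5] / [2, 6, 9] / [3, 7] / [8];  Q = [1, 2, 8] / [3, 4, 9] / [5, 6] / [7];  common shape = (3, 3, 2, 1)

Row-insert the values π_1, π_2, … into P one at a time, bumping the leftmost entry strictly greater than the inserted value down to the next row. The recording tableau Q records, in position (i, j), the step at which that cell was added to P.
  Insert 3 (step 1): P = [3];  Q = [1]
  Insert 8 (step 2): P = [3, 8];  Q = [1, 2]
  Insert 2 (step 3): P = [2, 8] / [3];  Q = [1, 2] / [3]
  Insert 7 (step 4): P = [2, 7] / [3, 8];  Q = [1, 2] / [3, 4]
  Insert 1 (step 5): P = [1, 7] / [2, 8] / [3];  Q = [1, 2] / [3, 4] / [5]
  Insert 6 (step 6): P = [1, 6] / [2, 7] / [3, 8];  Q = [1, 2] / [3, 4] / [5, 6]
  Insert 4 (step 7): P = [1, 4] / [2, 6] / [3, 7] / [8];  Q = [1, 2] / [3, 4] / [5, 6] / [7]
  Insert 9 (step 8): P = [1, 4, 9] / [2, 6] / [3, 7] / [8];  Q = [1, 2, 8] / [3, 4] / [5, 6] / [7]
  Insert 5 (step 9): P = [1, 4, 5] / [2, 6, 9] / [3, 7] / [8];  Q = [1, 2, 8] / [3, 4, 9] / [5, 6] / [7]
Final shape: (3, 3, 2, 1).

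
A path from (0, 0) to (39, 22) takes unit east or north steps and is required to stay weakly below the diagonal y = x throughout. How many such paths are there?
Number of paths = 9962435643667605

By the reflection principle (André's argument), the number of monotone paths to (39, 22) with n ≤ m that never go above y = x is C(61, 39) − C(61, 40) = 22138745874816900 − 12176310231149295 = 9962435643667605.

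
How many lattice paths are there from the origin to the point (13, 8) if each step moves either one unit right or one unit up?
Number of paths = 203490

A monotone lattice path from (0, 0) to (13, 8) consists of 13 east steps and 8 north steps in some order, so it is determined by which 13 of the 21 steps are east. The count is C(21, 13) = 203490.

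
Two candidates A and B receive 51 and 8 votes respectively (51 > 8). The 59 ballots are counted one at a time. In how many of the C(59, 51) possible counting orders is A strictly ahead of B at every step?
Strict-lead orderings = 1616123223

Total orderings of the 59 votes with 51 for A: C(59, 51) = 2217471399. By the Bertrand ballot formula (Cycle Lemma / reflection principle), the number of orderings in which A is strictly ahead of B throughout is (p − q)/(p + q) · C(p + q, p) = (51 − 8)/(51 + 8) · 2217471399 = 1616123223.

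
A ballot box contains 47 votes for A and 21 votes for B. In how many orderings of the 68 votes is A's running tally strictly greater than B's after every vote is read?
Strict-lead orderings = 71764700685918240

Total orderings of the 68 votes with 47 for A: C(68, 47) = 187692294101632320. By the Bertrand ballot formula (Cycle Lemma / reflection principle), the number of orderings in which A is strictly ahead of B throughout is (p − q)/(p + q) · C(p + q, p) = (47 − 21)/(47 + 21) · 187692294101632320 = 71764700685918240.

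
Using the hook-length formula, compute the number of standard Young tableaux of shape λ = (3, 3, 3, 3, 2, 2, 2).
# SYT of shape (3, 3, 3, 3, 2, 2, 2) = 364650

Hook-length formula: f^λ = n! / Π hook(c), product over all cells c of the Young diagram. For λ = (3, 3, 3, 3, 2, 2, 2), n = 18 boxes. Hook lengths by row (left-to-right, top-to-bottom): [9, 8, 4]; [8, 7, 3]; [7, 6, 2]; [6, 5, 1]; [4, 3]; [3, 2]; [2, 1]. Product of hooks = 17557585920. So f^λ = 18! / 17557585920 = 6402373705728000 / 17557585920 = 364650.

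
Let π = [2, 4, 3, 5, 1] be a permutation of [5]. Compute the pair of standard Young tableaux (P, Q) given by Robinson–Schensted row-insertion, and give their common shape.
P = [1, 3, 5] / [2] / [4];  Q = [1, 2, 4] / [3] / [5];  common shape = (3, 1, 1)

Row-insert the values π_1, π_2, … into P one at a time, bumping the leftmost entry strictly greater than the inserted value down to the next row. The recording tableau Q records, in position (i, j), the step at which that cell was added to P.
  Insert 2 (step 1): P = [2];  Q = [1]
  Insert 4 (step 2): P = [2, 4];  Q = [1, 2]
  Insert 3 (step 3): P = [2, 3] / [4];  Q = [1, 2] / [3]
  Insert 5 (step 4): P = [2, 3, 5] / [4];  Q = [1, 2, 4] / [3]
  Insert 1 (step 5): P = [1, 3, 5] / [2] / [4];  Q = [1, 2, 4] / [3] / [5]
Final shape: (3, 1, 1).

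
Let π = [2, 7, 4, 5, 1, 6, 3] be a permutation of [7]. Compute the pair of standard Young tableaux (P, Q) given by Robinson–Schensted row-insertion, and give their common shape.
P = [1, 3, 5, 6] / [2, 4] / [7];  Q = [1, 2, 4, 6] / [3, 7] / [5];  common shape = (4, 2, 1)

Row-insert the values π_1, π_2, … into P one at a time, bumping the leftmost entry strictly greater than the inserted value down to the next row. The recording tableau Q records, in position (i, j), the step at which that cell was added to P.
  Insert 2 (step 1): P = [2];  Q = [1]
  Insert 7 (step 2): P = [2, 7];  Q = [1, 2]
  Insert 4 (step 3): P = [2, 4] / [7];  Q = [1, 2] / [3]
  Insert 5 (step 4): P = [2, 4, 5] / [7];  Q = [1, 2, 4] / [3]
  Insert 1 (step 5): P = [1, 4, 5] / [2] / [7];  Q = [1, 2, 4] / [3] / [5]
  Insert 6 (step 6): P = [1, 4, 5, 6] / [2] / [7];  Q = [1, 2, 4, 6] / [3] / [5]
  Insert 3 (step 7): P = [1, 3, 5, 6] / [2, 4] / [7];  Q = [1, 2, 4, 6] / [3, 7] / [5]
Final shape: (4, 2, 1).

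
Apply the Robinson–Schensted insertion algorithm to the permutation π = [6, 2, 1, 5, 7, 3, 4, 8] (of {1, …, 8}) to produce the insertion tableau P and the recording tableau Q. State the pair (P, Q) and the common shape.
P = [1, 3, 4, 8] / [2, 5, 7] / [6];  Q = [1, 4, 5, 8] / [2, 6, 7] / [3];  common shape = (4, 3, 1)

Row-insert the values π_1, π_2, … into P one at a time, bumping the leftmost entry strictly greater than the inserted value down to the next row. The recording tableau Q records, in position (i, j), the step at which that cell was added to P.
  Insert 6 (step 1): P = [6];  Q = [1]
  Insert 2 (step 2): P = [2] / [6];  Q = [1] / [2]
  Insert 1 (step 3): P = [1] / [2] / [6];  Q = [1] / [2] / [3]
  Insert 5 (step 4): P = [1, 5] / [2] / [6];  Q = [1, 4] / [2] / [3]
  Insert 7 (step 5): P = [1, 5, 7] / [2] / [6];  Q = [1, 4, 5] / [2] / [3]
  Insert 3 (step 6): P = [1, 3, 7] / [2, 5] / [6];  Q = [1, 4, 5] / [2, 6] / [3]
  Insert 4 (step 7): P = [1, 3, 4] / [2, 5, 7] / [6];  Q = [1, 4, 5] / [2, 6, 7] / [3]
  Insert 8 (step 8): P = [1, 3, 4, 8] / [2, 5, 7] / [6];  Q = [1, 4, 5, 8] / [2, 6, 7] / [3]
Final shape: (4, 3, 1).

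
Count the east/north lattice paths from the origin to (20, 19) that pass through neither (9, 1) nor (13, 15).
Number of paths = 56231476710

Inclusion–exclusion. Total paths: C(39, 20) = 68923264410. Through P₁: C(10, 9)·C(29, 11) = 345972900. Through P₂: C(28, 13)·C(11, 7) = 12355912800. Since P₁ is strictly southwest of P₂, a monotone path through both must visit P₁ then P₂; paths through both = C(10, 9)·C(18, 4)·C(11, 7) = 10098000. Avoid both = 68923264410 − 345972900 − 12355912800 + 10098000 = 56231476710.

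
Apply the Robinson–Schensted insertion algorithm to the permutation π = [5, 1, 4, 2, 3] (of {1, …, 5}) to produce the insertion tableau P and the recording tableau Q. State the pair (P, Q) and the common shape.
P = [1, 2, 3] / [4] / [5];  Q = [1, 3, 5] / [2] / [4];  common shape = (3, 1, 1)

Row-insert the values π_1, π_2, … into P one at a time, bumping the leftmost entry strictly greater than the inserted value down to the next row. The recording tableau Q records, in position (i, j), the step at which that cell was added to P.
  Insert 5 (step 1): P = [5];  Q = [1]
  Insert 1 (step 2): P = [1] / [5];  Q = [1] / [2]
  Insert 4 (step 3): P = [1, 4] / [5];  Q = [1, 3] / [2]
  Insert 2 (step 4): P = [1, 2] / [4] / [5];  Q = [1, 3] / [2] / [4]
  Insert 3 (step 5): P = [1, 2, 3] / [4] / [5];  Q = [1, 3, 5] / [2] / [4]
Final shape: (3, 1, 1).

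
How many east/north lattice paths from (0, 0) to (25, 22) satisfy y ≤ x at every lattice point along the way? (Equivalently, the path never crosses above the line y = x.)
Number of paths = 2282138106804

By the reflection principle (André's argument), the number of monotone paths to (25, 22) with n ≤ m that never go above y = x is C(47, 25) − C(47, 26) = 14833897694226 − 12551759587422 = 2282138106804.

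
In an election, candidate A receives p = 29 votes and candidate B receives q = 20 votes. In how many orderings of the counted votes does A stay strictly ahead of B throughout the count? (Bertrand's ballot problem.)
Strict-lead orderings = 5193831553416

Total orderings of the 49 votes with 29 for A: C(49, 29) = 28277527346376. By the Bertrand ballot formula (Cycle Lemma / reflection principle), the number of orderings in which A is strictly ahead of B throughout is (p − q)/(p + q) · C(p + q, p) = (29 − 20)/(29 + 20) · 28277527346376 = 5193831553416.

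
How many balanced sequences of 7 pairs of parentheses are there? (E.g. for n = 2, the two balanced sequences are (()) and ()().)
C_7 = 429

These balanced parentheses are counted by the Catalan number C_n = (1/(n + 1)) · C(2n, n). For n = 7: C_7 = (1/8) · C(14, 7) = 3432/8 = 429.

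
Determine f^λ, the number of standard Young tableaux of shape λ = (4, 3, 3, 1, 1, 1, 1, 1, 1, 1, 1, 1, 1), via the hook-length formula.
# SYT of shape (4, 3, 3, 1, 1, 1, 1, 1, 1, 1, 1, 1, 1) = 959310

Hook-length formula: f^λ = n! / Π hook(c), product over all cells c of the Young diagram. For λ = (4, 3, 3, 1, 1, 1, 1, 1, 1, 1, 1, 1, 1), n = 20 boxes. Hook lengths by row (left-to-right, top-to-bottom): [16, 5, 4, 1]; [14, 3, 2]; [13, 2, 1]; [10]; [9]; [8]; [7]; [6]; [5]; [4]; [3]; [2]; [1]. Product of hooks = 2536095744000. So f^λ = 20! / 2536095744000 = 2432902008176640000 / 2536095744000 = 959310.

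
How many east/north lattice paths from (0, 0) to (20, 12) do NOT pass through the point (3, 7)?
Number of paths = 222632760

Total paths from (0, 0) to (20, 12): C(32, 20) = 225792840. Paths through (3, 7): (paths (0, 0) → (3, 7)) × (paths (3, 7) → (20, 12)) = C(10, 3) · C(22, 17) = 120 · 26334 = 3160080. Avoidance count = 225792840 − 3160080 = 222632760.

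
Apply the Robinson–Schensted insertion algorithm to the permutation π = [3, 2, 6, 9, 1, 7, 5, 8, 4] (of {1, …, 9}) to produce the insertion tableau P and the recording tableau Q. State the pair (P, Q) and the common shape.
P = [1, 4, 7, 8] / [2, 5] / [3, 6] / [9];  Q = [1, 3, 4, 8] / [2, 6] / [5, 7] / [9];  common shape = (4, 2, 2, 1)

Row-insert the values π_1, π_2, … into P one at a time, bumping the leftmost entry strictly greater than the inserted value down to the next row. The recording tableau Q records, in position (i, j), the step at which that cell was added to P.
  Insert 3 (step 1): P = [3];  Q = [1]
  Insert 2 (step 2): P = [2] / [3];  Q = [1] / [2]
  Insert 6 (step 3): P = [2, 6] / [3];  Q = [1, 3] / [2]
  Insert 9 (step 4): P = [2, 6, 9] / [3];  Q = [1, 3, 4] / [2]
  Insert 1 (step 5): P = [1, 6, 9] / [2] / [3];  Q = [1, 3, 4] / [2] / [5]
  Insert 7 (step 6): P = [1, 6, 7] / [2, 9] / [3];  Q = [1, 3, 4] / [2, 6] / [5]
  Insert 5 (step 7): P = [1, 5, 7] / [2, 6] / [3, 9];  Q = [1, 3, 4] / [2, 6] / [5, 7]
  Insert 8 (step 8): P = [1, 5, 7, 8] / [2, 6] / [3, 9];  Q = [1, 3, 4, 8] / [2, 6] / [5, 7]
  Insert 4 (step 9): P = [1, 4, 7, 8] / [2, 5] / [3, 6] / [9];  Q = [1, 3, 4, 8] / [2, 6] / [5, 7] / [9]
Final shape: (4, 2, 2, 1).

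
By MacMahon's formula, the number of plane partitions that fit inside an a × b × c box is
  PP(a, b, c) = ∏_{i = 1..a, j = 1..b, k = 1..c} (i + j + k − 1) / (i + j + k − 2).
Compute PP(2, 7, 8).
PP(2, 7, 8) = 9202050

Evaluate the triple product over i = 1..2, j = 1..7, k = 1..8. The factors are (2/1) · (3/2) · (4/3) · (5/4) · (6/5) · (7/6) · (8/7) · (9/8) · … (112 factors total). The numerators and denominators telescope so the product is an integer; carrying out the multiplication exactly gives PP(2, 7, 8) = 9202050.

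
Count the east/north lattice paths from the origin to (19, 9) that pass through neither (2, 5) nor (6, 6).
Number of paths = 6322575

Inclusion–exclusion. Total paths: C(28, 19) = 6906900. Through P₁: C(7, 2)·C(21, 17) = 125685. Through P₂: C(12, 6)·C(16, 13) = 517440. Since P₁ is strictly southwest of P₂, a monotone path through both must visit P₁ then P₂; paths through both = C(7, 2)·C(5, 4)·C(16, 13) = 58800. Avoid both = 6906900 − 125685 − 517440 + 58800 = 6322575.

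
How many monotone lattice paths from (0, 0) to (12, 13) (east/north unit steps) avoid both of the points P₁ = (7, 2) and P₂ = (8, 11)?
Number of paths = 3914722

Inclusion–exclusion. Total paths: C(25, 12) = 5200300. Through P₁: C(9, 7)·C(16, 5) = 157248. Through P₂: C(19, 8)·C(6, 4) = 1133730. Since P₁ is strictly southwest of P₂, a monotone path through both must visit P₁ then P₂; paths through both = C(9, 7)·C(10, 1)·C(6, 4) = 5400. Avoid both = 5200300 − 157248 − 1133730 + 5400 = 3914722.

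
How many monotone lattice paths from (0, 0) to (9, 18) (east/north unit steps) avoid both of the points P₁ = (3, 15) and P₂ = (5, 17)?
Number of paths = 4511091

Inclusion–exclusion. Total paths: C(27, 9) = 4686825. Through P₁: C(18, 3)·C(9, 6) = 68544. Through P₂: C(22, 5)·C(5, 4) = 131670. Since P₁ is strictly southwest of P₂, a monotone path through both must visit P₁ then P₂; paths through both = C(18, 3)·C(4, 2)·C(5, 4) = 24480. Avoid both = 4686825 − 68544 − 131670 + 24480 = 4511091.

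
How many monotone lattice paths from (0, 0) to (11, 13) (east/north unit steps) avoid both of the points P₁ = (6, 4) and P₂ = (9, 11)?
Number of paths = 1219164

Inclusion–exclusion. Total paths: C(24, 11) = 2496144. Through P₁: C(10, 6)·C(14, 5) = 420420. Through P₂: C(20, 9)·C(4, 2) = 1007760. Since P₁ is strictly southwest of P₂, a monotone path through both must visit P₁ then P₂; paths through both = C(10, 6)·C(10, 3)·C(4, 2) = 151200. Avoid both = 2496144 − 420420 − 1007760 + 151200 = 1219164.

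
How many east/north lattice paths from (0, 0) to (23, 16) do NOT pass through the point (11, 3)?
Number of paths = 35818351790

Total paths from (0, 0) to (23, 16): C(39, 23) = 37711260990. Paths through (11, 3): (paths (0, 0) → (11, 3)) × (paths (11, 3) → (23, 16)) = C(14, 11) · C(25, 12) = 364 · 5200300 = 1892909200. Avoidance count = 37711260990 − 1892909200 = 35818351790.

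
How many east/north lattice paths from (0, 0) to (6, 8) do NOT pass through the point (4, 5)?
Number of paths = 1743

Total paths from (0, 0) to (6, 8): C(14, 6) = 3003. Paths through (4, 5): (paths (0, 0) → (4, 5)) × (paths (4, 5) → (6, 8)) = C(9, 4) · C(5, 2) = 126 · 10 = 1260. Avoidance count = 3003 − 1260 = 1743.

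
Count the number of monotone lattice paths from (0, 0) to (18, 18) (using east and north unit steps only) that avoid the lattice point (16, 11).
Number of paths = 8605771080

Total paths from (0, 0) to (18, 18): C(36, 18) = 9075135300. Paths through (16, 11): (paths (0, 0) → (16, 11)) × (paths (16, 11) → (18, 18)) = C(27, 16) · C(9, 2) = 13037895 · 36 = 469364220. Avoidance count = 9075135300 − 469364220 = 8605771080.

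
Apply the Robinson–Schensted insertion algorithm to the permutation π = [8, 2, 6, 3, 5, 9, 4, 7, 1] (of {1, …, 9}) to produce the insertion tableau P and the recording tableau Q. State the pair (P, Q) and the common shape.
P = [1, 3, 4, 7] / [2, 9] / [5] / [6] / [8];  Q = [1, 3, 5, 6] / [2, 8] / [4] / [7] / [9];  common shape = (4, 2, 1, 1, 1)

Row-insert the values π_1, π_2, … into P one at a time, bumping the leftmost entry strictly greater than the inserted value down to the next row. The recording tableau Q records, in position (i, j), the step at which that cell was added to P.
  Insert 8 (step 1): P = [8];  Q = [1]
  Insert 2 (step 2): P = [2] / [8];  Q = [1] / [2]
  Insert 6 (step 3): P = [2, 6] / [8];  Q = [1, 3] / [2]
  Insert 3 (step 4): P = [2, 3] / [6] / [8];  Q = [1, 3] / [2] / [4]
  Insert 5 (step 5): P = [2, 3, 5] / [6] / [8];  Q = [1, 3, 5] / [2] / [4]
  Insert 9 (step 6): P = [2, 3, 5, 9] / [6] / [8];  Q = [1, 3, 5, 6] / [2] / [4]
  Insert 4 (step 7): P = [2, 3, 4, 9] / [5] / [6] / [8];  Q = [1, 3, 5, 6] / [2] / [4] / [7]
  Insert 7 (step 8): P = [2, 3, 4, 7] / [5, 9] / [6] / [8];  Q = [1, 3, 5, 6] / [2, 8] / [4] / [7]
  Insert 1 (step 9): P = [1, 3, 4, 7] / [2, 9] / [5] / [6] / [8];  Q = [1, 3, 5, 6] / [2, 8] / [4] / [7] / [9]
Final shape: (4, 2, 1, 1, 1).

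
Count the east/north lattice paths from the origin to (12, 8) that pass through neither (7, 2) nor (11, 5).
Number of paths = 96906

Inclusion–exclusion. Total paths: C(20, 12) = 125970. Through P₁: C(9, 7)·C(11, 5) = 16632. Through P₂: C(16, 11)·C(4, 1) = 17472. Since P₁ is strictly southwest of P₂, a monotone path through both must visit P₁ then P₂; paths through both = C(9, 7)·C(7, 4)·C(4, 1) = 5040. Avoid both = 125970 − 16632 − 17472 + 5040 = 96906.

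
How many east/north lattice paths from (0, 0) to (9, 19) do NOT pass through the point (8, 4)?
Number of paths = 6898980

Total paths from (0, 0) to (9, 19): C(28, 9) = 6906900. Paths through (8, 4): (paths (0, 0) → (8, 4)) × (paths (8, 4) → (9, 19)) = C(12, 8) · C(16, 1) = 495 · 16 = 7920. Avoidance count = 6906900 − 7920 = 6898980.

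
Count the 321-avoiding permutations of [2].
C_2 = 2

These 321-avoiding permutations are counted by the Catalan number C_n = (1/(n + 1)) · C(2n, n). For n = 2: C_2 = (1/3) · C(4, 2) = 6/3 = 2.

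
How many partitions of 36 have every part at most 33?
p(36, parts ≤ 33) = 17973

Use the recurrence p(n, m) = p(n, m−1) + p(n−m, m): either the largest part is < m (count p(n, m−1)) or the largest part is exactly m (remove one copy of m, count p(n−m, m)). With p(0, ·) = 1 this gives p(36, parts ≤ 33) = 17973. (By conjugating Young diagrams, this also counts partitions of 36 into at most 33 parts.)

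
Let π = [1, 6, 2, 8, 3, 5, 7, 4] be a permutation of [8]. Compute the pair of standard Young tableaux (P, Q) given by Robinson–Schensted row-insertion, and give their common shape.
P = [1, 2, 3, 4, 7] / [5, 8] / [6];  Q = [1, 2, 4, 6, 7] / [3, 5] / [8];  common shape = (5, 2, 1)

Row-insert the values π_1, π_2, … into P one at a time, bumping the leftmost entry strictly greater than the inserted value down to the next row. The recording tableau Q records, in position (i, j), the step at which that cell was added to P.
  Insert 1 (step 1): P = [1];  Q = [1]
  Insert 6 (step 2): P = [1, 6];  Q = [1, 2]
  Insert 2 (step 3): P = [1, 2] / [6];  Q = [1, 2] / [3]
  Insert 8 (step 4): P = [1, 2, 8] / [6];  Q = [1, 2, 4] / [3]
  Insert 3 (step 5): P = [1, 2, 3] / [6, 8];  Q = [1, 2, 4] / [3, 5]
  Insert 5 (step 6): P = [1, 2, 3, 5] / [6, 8];  Q = [1, 2, 4, 6] / [3, 5]
  Insert 7 (step 7): P = [1, 2, 3, 5, 7] / [6, 8];  Q = [1, 2, 4, 6, 7] / [3, 5]
  Insert 4 (step 8): P = [1, 2, 3, 4, 7] / [5, 8] / [6];  Q = [1, 2, 4, 6, 7] / [3, 5] / [8]
Final shape: (5, 2, 1).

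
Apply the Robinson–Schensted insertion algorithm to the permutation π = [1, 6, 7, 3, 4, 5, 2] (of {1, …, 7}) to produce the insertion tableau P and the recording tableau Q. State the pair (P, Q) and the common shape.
P = [1, 2, 4, 5] / [3, 7] / [6];  Q = [1, 2, 3, 6] / [4, 5] / [7];  common shape = (4, 2, 1)

Row-insert the values π_1, π_2, … into P one at a time, bumping the leftmost entry strictly greater than the inserted value down to the next row. The recording tableau Q records, in position (i, j), the step at which that cell was added to P.
  Insert 1 (step 1): P = [1];  Q = [1]
  Insert 6 (step 2): P = [1, 6];  Q = [1, 2]
  Insert 7 (step 3): P = [1, 6, 7];  Q = [1, 2, 3]
  Insert 3 (step 4): P = [1, 3, 7] / [6];  Q = [1, 2, 3] / [4]
  Insert 4 (step 5): P = [1, 3, 4] / [6, 7];  Q = [1, 2, 3] / [4, 5]
  Insert 5 (step 6): P = [1, 3, 4, 5] / [6, 7];  Q = [1, 2, 3, 6] / [4, 5]
  Insert 2 (step 7): P = [1, 2, 4, 5] / [3, 7] / [6];  Q = [1, 2, 3, 6] / [4, 5] / [7]
Final shape: (4, 2, 1).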